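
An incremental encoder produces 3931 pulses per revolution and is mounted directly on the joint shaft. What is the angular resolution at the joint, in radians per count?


counts per rev = 3931
resolution = 2*pi / 3931
= 0.0016 rad/count


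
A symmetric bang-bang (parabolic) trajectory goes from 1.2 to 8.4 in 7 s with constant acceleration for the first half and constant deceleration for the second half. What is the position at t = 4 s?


Symmetric rest-to-rest: each phase covers (pf-p0)/2 in time T/2. 0.5*a*(T/2)^2 = (pf-p0)/2 => a = 4*(pf-p0)/T^2
a = 4*(8.4-1.2)/7^2 = 0.5878
t = 4 is in the deceleration phase (t > T/2).
p = pf - 0.5*a*(T-t)^2 = 8.4 - 0.5*0.5878*3^2
= 5.7551


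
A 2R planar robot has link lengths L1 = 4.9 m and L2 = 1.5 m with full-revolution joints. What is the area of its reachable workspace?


r_max = L1 + L2 = 6.4 m
r_min = |L1 - L2| = 3.4 m
Area = pi*(r_max^2 - r_min^2)
= pi*(40.96 - 11.56)
= pi * 29.4
= 92.3628 m^2


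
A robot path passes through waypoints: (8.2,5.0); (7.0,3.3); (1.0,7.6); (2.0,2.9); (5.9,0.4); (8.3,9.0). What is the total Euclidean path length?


Segment lengths:
  seg1 = sqrt((-1.2)^2 + (-1.7)^2) = 2.0809
  seg2 = sqrt((-6.0)^2 + (4.3)^2) = 7.3817
  seg3 = sqrt((1.0)^2 + (-4.7)^2) = 4.8052
  seg4 = sqrt((3.9)^2 + (-2.5)^2) = 4.6325
  seg5 = sqrt((2.4)^2 + (8.6)^2) = 8.9286
Total = 27.8289


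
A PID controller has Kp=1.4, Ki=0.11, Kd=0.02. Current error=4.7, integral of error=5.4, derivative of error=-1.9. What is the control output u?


u = Kp*e + Ki*int(e) + Kd*de/dt
= 1.4*4.7 + 0.11*5.4 + 0.02*(-1.9)
= 6.58 + 0.594 + -0.038
= 7.136


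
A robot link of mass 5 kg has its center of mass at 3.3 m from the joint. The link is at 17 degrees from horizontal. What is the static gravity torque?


tau = m*g*L*cos(angle)
= 5 * 9.81 * 3.3 * cos(17 deg)
= 5 * 9.81 * 3.3 * 0.9563
= 154.7923 Nm


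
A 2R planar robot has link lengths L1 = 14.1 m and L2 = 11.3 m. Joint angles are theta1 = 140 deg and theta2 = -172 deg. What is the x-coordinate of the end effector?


Convert angles to radians: theta1 = 2.4435, theta2 = -3.002
x = L1*cos(theta1) + L2*cos(theta1+theta2)
x = -10.8012 + 9.5829
x = -1.2183


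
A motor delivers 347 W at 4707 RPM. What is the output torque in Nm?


omega = 4707 * 2*pi/60 = 492.9159 rad/s
tau = P / omega = 347 / 492.9159
= 0.704 Nm


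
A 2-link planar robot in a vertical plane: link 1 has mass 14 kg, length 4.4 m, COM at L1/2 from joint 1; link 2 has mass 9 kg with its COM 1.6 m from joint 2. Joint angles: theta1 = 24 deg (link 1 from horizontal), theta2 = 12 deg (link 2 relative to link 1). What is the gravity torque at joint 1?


Horizontal distance from joint 1 to link-1 COM:
  x_c1 = (L1/2)*cos(t1) = 2.2 * 0.9135 = 2.0098 m
Horizontal distance from joint 1 to link-2 COM:
  x_c2 = L1*cos(t1) + Lc2*cos(t1+t2)
       = 4.4*0.9135 + 1.6*0.809 = 5.314 m
tau1 = m1*g*x_c1 + m2*g*x_c2
     = 14*9.81*2.0098 + 9*9.81*5.314
     = 276.0259 + 469.1755
     = 745.2014 Nm


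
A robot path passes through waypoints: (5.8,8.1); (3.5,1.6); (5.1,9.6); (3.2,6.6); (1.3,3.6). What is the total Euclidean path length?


Segment lengths:
  seg1 = sqrt((-2.3)^2 + (-6.5)^2) = 6.8949
  seg2 = sqrt((1.6)^2 + (8.0)^2) = 8.1584
  seg3 = sqrt((-1.9)^2 + (-3.0)^2) = 3.5511
  seg4 = sqrt((-1.9)^2 + (-3.0)^2) = 3.5511
Total = 22.1555


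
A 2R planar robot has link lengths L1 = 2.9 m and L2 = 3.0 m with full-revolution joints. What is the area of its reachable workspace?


r_max = L1 + L2 = 5.9 m
r_min = |L1 - L2| = 0.1 m
Area = pi*(r_max^2 - r_min^2)
= pi*(34.81 - 0.01)
= pi * 34.8
= 109.3274 m^2


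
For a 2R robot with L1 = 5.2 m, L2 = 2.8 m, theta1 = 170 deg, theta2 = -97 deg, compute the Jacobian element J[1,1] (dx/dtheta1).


J[1,1] = -L1*sin(t1) - L2*sin(t1+t2)
= -5.2*sin(170) - 2.8*sin(73)
= -3.5806


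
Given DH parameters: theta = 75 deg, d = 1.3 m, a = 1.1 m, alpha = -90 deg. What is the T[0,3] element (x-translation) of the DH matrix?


T[0,3] = a * cos(theta)
= 1.1 * cos(75 deg)
= 1.1 * 0.2588
= 0.2847


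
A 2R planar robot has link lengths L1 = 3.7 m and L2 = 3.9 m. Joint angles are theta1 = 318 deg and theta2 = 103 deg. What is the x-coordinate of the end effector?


Convert angles to radians: theta1 = 5.5501, theta2 = 1.7977
x = L1*cos(theta1) + L2*cos(theta1+theta2)
x = 2.7496 + 1.8908
x = 4.6404


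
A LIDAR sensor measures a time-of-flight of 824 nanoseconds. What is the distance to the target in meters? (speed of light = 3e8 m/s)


tof = 824 ns = 8.24e-07 s
dist = c * tof / 2
= 3e8 * 8.24e-07 / 2
= 123.6 m


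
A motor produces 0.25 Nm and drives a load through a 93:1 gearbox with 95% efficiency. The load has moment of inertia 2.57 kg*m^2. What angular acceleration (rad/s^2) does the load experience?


tau_out = tau_motor * N * eta
= 0.25 * 93 * 0.95 = 22.0875 Nm
alpha = tau_out / I = 22.0875 / 2.57
= 8.5944 rad/s^2


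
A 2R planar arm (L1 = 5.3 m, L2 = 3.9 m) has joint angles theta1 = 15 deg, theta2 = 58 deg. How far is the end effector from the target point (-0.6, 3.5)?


End effector via forward kinematics:
x = L1*cos(t1) + L2*cos(t1+t2) = 6.2597
y = L1*sin(t1) + L2*sin(t1+t2) = 5.1013
Distance to target:
d = sqrt((-0.6 - 6.2597)^2 + (3.5 - 5.1013)^2)
= sqrt(47.0549 + 2.5643)
= 7.0441 m


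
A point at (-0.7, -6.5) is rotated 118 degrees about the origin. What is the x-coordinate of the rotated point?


x' = x*cos(theta) - y*sin(theta)
cos(118 deg) = -0.4695, sin(118 deg) = 0.8829
x' = -0.7 * -0.4695 - -6.5 * 0.8829
= 0.3286 - -5.7392
= 6.0678


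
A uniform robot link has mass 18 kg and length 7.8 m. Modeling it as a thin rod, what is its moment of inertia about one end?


I = (1/3) * m * L^2
= (1/3) * 18 * 7.8^2
= 0.333333 * 18 * 60.84
= 365.04 kg*m^2


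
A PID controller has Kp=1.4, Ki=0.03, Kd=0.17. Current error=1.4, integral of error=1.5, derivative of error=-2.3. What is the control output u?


u = Kp*e + Ki*int(e) + Kd*de/dt
= 1.4*1.4 + 0.03*1.5 + 0.17*(-2.3)
= 1.96 + 0.045 + -0.391
= 1.614


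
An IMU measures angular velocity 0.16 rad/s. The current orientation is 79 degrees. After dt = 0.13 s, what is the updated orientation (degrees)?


delta_theta = w * dt = 0.16 * 0.13 = 0.0208 rad
= 1.1918 deg
theta_new = 79 + 1.1918 = 80.1918 deg


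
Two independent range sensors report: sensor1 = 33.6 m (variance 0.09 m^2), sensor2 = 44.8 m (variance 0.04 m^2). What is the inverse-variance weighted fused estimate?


w1 = (1/var1) / (1/var1 + 1/var2)
   = 11.1111 / (11.1111 + 25.0) = 0.3077
w2 = 1 - w1 = 0.6923
fused = w1*s1 + w2*s2 = 10.3385 + 31.0154
= 41.3538 m


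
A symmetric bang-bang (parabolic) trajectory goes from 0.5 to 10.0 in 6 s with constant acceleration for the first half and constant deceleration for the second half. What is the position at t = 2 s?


Symmetric rest-to-rest: each phase covers (pf-p0)/2 in time T/2. 0.5*a*(T/2)^2 = (pf-p0)/2 => a = 4*(pf-p0)/T^2
a = 4*(10.0-0.5)/6^2 = 1.0556
t = 2 is in the acceleration phase (t <= T/2).
p = p0 + 0.5*a*t^2 = 0.5 + 0.5*1.0556*2^2
= 2.6111


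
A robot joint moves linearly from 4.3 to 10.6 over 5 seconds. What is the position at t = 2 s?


s = t/T = 2/5 = 0.4
p(t) = p0 + (pf-p0)*s
= 4.3 + (10.6 - 4.3) * 0.4
= 6.82


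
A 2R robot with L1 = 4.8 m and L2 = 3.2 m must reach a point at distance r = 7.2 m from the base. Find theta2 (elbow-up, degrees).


cos(theta2) = (r^2 - L1^2 - L2^2) / (2*L1*L2)
cos(theta2) = (51.84 - 23.04 - 10.24) / 30.72
cos(theta2) = 0.604167
theta2 = 52.8311 degrees


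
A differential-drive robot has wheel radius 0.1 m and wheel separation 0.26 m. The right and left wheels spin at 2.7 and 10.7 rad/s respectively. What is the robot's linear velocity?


vR = r*wR = 0.1*2.7 = 0.27 m/s
vL = r*wL = 0.1*10.7 = 1.07 m/s
v = (vR+vL)/2 = 0.67 m/s
omega = (vR-vL)/L = -3.0769 rad/s
linear velocity = 0.67 m/s


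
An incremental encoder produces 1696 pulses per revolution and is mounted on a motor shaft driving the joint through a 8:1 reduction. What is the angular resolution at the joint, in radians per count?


counts per rev = 1696
effective counts at joint = 1696 * 8 = 13568
resolution = 2*pi / 13568
= 4.6309e-04 rad/count


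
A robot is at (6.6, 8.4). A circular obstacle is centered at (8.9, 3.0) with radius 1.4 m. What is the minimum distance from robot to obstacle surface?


center_dist = sqrt((6.6-8.9)^2 + (8.4-3.0)^2)
= sqrt(5.29 + 29.16)
= 5.8694
min_dist = center_dist - radius = 5.8694 - 1.4 = 4.4694 m


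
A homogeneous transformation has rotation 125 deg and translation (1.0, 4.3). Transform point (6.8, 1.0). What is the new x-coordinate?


x' = cos(theta)*px - sin(theta)*py + tx
= -0.5736*6.8 - 0.8192*1.0 + 1.0
= -3.7195


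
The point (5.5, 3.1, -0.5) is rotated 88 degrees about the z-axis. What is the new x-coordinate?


Rotation about z-axis: x' = x*cos(theta) - y*sin(theta)
= 5.5 * 0.0349 - 3.1 * 0.9994
= -2.9062


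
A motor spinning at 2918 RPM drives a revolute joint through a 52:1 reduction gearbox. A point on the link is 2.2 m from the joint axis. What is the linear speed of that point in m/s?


omega_motor = 2918 * 2*pi/60 = 305.5722 rad/s
omega_joint = omega_motor / 52 = 5.8764 rad/s
v = omega_joint * r = 5.8764 * 2.2
= 12.9281 m/s


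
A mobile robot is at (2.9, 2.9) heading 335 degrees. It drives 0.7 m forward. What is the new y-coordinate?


y_new = y0 + d*sin(theta)
= 2.9 + 0.7*sin(335)
= 2.9 + -0.2958
= 2.6042


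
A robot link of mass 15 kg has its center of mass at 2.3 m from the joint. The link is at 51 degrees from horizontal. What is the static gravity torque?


tau = m*g*L*cos(angle)
= 15 * 9.81 * 2.3 * cos(51 deg)
= 15 * 9.81 * 2.3 * 0.6293
= 212.9903 Nm


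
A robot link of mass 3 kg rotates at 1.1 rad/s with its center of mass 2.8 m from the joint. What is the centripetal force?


F = m * omega^2 * r
= 3 * 1.1^2 * 2.8
= 3 * 1.21 * 2.8
= 10.164 N


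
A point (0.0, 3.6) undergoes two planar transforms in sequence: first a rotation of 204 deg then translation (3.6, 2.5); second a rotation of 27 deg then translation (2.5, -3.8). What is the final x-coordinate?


After transform 1:
x1 = cos(204)*0.0 - sin(204)*3.6 + 3.6 = 5.0643
y1 = sin(204)*0.0 + cos(204)*3.6 + 2.5 = -0.7888
After transform 2:
x2 = cos(27)*5.0643 - sin(27)*-0.7888 + 2.5
= 7.3704


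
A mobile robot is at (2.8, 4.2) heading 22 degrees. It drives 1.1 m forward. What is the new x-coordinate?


x_new = x0 + d*cos(theta)
= 2.8 + 1.1*cos(22)
= 2.8 + 1.0199
= 3.8199


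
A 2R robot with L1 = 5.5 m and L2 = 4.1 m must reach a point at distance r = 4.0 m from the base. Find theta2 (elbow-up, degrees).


cos(theta2) = (r^2 - L1^2 - L2^2) / (2*L1*L2)
cos(theta2) = (16.0 - 30.25 - 16.81) / 45.1
cos(theta2) = -0.688692
theta2 = 133.5266 degrees


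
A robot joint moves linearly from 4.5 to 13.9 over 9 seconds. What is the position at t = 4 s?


s = t/T = 4/9 = 0.4444
p(t) = p0 + (pf-p0)*s
= 4.5 + (13.9 - 4.5) * 0.4444
= 8.6778


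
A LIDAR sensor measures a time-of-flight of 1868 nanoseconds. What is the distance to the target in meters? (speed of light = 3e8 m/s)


tof = 1868 ns = 1.868e-06 s
dist = c * tof / 2
= 3e8 * 1.868e-06 / 2
= 280.2 m


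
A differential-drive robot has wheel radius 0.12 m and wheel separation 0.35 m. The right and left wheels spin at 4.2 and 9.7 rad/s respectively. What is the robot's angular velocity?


vR = r*wR = 0.12*4.2 = 0.504 m/s
vL = r*wL = 0.12*9.7 = 1.164 m/s
v = (vR+vL)/2 = 0.834 m/s
omega = (vR-vL)/L = -1.8857 rad/s
angular velocity = -1.8857 rad/s


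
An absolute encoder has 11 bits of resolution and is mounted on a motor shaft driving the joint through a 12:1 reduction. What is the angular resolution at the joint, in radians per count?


counts = 2^11 = 2048
effective counts at joint = 2048 * 12 = 24576
resolution = 2*pi / 24576
= 2.5566e-04 rad/count


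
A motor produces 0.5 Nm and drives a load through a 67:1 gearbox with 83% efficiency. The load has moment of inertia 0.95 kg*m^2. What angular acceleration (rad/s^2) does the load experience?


tau_out = tau_motor * N * eta
= 0.5 * 67 * 0.83 = 27.805 Nm
alpha = tau_out / I = 27.805 / 0.95
= 29.2684 rad/s^2


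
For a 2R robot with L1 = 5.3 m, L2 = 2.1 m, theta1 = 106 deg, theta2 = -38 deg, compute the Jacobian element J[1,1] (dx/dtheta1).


J[1,1] = -L1*sin(t1) - L2*sin(t1+t2)
= -5.3*sin(106) - 2.1*sin(68)
= -7.0418


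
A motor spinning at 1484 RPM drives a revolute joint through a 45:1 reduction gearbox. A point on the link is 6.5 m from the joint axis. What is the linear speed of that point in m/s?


omega_motor = 1484 * 2*pi/60 = 155.4041 rad/s
omega_joint = omega_motor / 45 = 3.4534 rad/s
v = omega_joint * r = 3.4534 * 6.5
= 22.4473 m/s


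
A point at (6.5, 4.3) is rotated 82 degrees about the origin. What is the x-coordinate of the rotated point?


x' = x*cos(theta) - y*sin(theta)
cos(82 deg) = 0.1392, sin(82 deg) = 0.9903
x' = 6.5 * 0.1392 - 4.3 * 0.9903
= 0.9046 - 4.2582
= -3.3535


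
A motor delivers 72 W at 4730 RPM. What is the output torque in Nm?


omega = 4730 * 2*pi/60 = 495.3244 rad/s
tau = P / omega = 72 / 495.3244
= 0.1454 Nm


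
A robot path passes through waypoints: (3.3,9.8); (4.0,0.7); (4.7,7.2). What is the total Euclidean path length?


Segment lengths:
  seg1 = sqrt((0.7)^2 + (-9.1)^2) = 9.1269
  seg2 = sqrt((0.7)^2 + (6.5)^2) = 6.5376
Total = 15.6645


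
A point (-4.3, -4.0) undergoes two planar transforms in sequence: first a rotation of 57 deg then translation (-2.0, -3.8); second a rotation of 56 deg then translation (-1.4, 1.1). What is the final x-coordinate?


After transform 1:
x1 = cos(57)*-4.3 - sin(57)*-4.0 + -2.0 = -0.9873
y1 = sin(57)*-4.3 + cos(57)*-4.0 + -3.8 = -9.5848
After transform 2:
x2 = cos(56)*-0.9873 - sin(56)*-9.5848 + -1.4
= 5.9941


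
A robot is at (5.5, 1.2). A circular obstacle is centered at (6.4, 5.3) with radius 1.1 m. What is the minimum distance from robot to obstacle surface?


center_dist = sqrt((5.5-6.4)^2 + (1.2-5.3)^2)
= sqrt(0.81 + 16.81)
= 4.1976
min_dist = center_dist - radius = 4.1976 - 1.1 = 3.0976 m


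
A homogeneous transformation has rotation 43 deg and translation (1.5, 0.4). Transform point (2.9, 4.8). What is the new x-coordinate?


x' = cos(theta)*px - sin(theta)*py + tx
= 0.7314*2.9 - 0.682*4.8 + 1.5
= 0.3473


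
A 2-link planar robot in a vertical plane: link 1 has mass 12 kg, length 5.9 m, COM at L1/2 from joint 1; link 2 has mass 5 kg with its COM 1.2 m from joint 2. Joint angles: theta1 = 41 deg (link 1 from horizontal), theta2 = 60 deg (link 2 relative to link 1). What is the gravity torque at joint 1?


Horizontal distance from joint 1 to link-1 COM:
  x_c1 = (L1/2)*cos(t1) = 2.95 * 0.7547 = 2.2264 m
Horizontal distance from joint 1 to link-2 COM:
  x_c2 = L1*cos(t1) + Lc2*cos(t1+t2)
       = 5.9*0.7547 + 1.2*-0.1908 = 4.2238 m
tau1 = m1*g*x_c1 + m2*g*x_c2
     = 12*9.81*2.2264 + 5*9.81*4.2238
     = 262.091 + 207.1782
     = 469.2692 Nm


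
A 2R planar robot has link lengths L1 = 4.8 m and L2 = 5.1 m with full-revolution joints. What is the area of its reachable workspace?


r_max = L1 + L2 = 9.9 m
r_min = |L1 - L2| = 0.3 m
Area = pi*(r_max^2 - r_min^2)
= pi*(98.01 - 0.09)
= pi * 97.92
= 307.6248 m^2


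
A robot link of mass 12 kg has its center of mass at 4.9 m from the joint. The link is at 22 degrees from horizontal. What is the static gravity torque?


tau = m*g*L*cos(angle)
= 12 * 9.81 * 4.9 * cos(22 deg)
= 12 * 9.81 * 4.9 * 0.9272
= 534.8256 Nm


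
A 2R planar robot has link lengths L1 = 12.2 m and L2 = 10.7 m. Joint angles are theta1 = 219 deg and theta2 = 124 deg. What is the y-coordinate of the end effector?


Convert angles to radians: theta1 = 3.8223, theta2 = 2.1642
y = L1*sin(theta1) + L2*sin(theta1+theta2)
y = -7.6777 + -3.1284
y = -10.8061


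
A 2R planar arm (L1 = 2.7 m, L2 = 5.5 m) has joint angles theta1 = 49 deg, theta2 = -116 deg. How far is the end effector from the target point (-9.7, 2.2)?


End effector via forward kinematics:
x = L1*cos(t1) + L2*cos(t1+t2) = 3.9204
y = L1*sin(t1) + L2*sin(t1+t2) = -3.0251
Distance to target:
d = sqrt((-9.7 - 3.9204)^2 + (2.2 - -3.0251)^2)
= sqrt(185.5148 + 27.3013)
= 14.5882 m


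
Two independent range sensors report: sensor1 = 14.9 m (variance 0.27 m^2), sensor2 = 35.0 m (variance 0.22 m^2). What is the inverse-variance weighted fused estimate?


w1 = (1/var1) / (1/var1 + 1/var2)
   = 3.7037 / (3.7037 + 4.5455) = 0.449
w2 = 1 - w1 = 0.551
fused = w1*s1 + w2*s2 = 6.6898 + 19.2857
= 25.9755 m


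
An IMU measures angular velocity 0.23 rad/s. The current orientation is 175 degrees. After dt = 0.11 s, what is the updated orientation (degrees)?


delta_theta = w * dt = 0.23 * 0.11 = 0.0253 rad
= 1.4496 deg
theta_new = 175 + 1.4496 = 176.4496 deg


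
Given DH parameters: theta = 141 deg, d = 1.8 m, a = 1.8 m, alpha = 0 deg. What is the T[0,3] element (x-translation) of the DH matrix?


T[0,3] = a * cos(theta)
= 1.8 * cos(141 deg)
= 1.8 * -0.7771
= -1.3989


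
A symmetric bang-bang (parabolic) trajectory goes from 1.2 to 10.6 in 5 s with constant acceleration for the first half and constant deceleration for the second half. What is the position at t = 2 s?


Symmetric rest-to-rest: each phase covers (pf-p0)/2 in time T/2. 0.5*a*(T/2)^2 = (pf-p0)/2 => a = 4*(pf-p0)/T^2
a = 4*(10.6-1.2)/5^2 = 1.504
t = 2 is in the acceleration phase (t <= T/2).
p = p0 + 0.5*a*t^2 = 1.2 + 0.5*1.504*2^2
= 4.208


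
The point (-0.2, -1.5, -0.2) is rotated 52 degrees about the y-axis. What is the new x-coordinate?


Rotation about y-axis: x' = x*cos(theta) + z*sin(theta)
= -0.2 * 0.6157 + -0.2 * 0.788
= -0.2807


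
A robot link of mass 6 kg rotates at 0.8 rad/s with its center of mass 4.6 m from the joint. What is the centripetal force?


F = m * omega^2 * r
= 6 * 0.8^2 * 4.6
= 6 * 0.64 * 4.6
= 17.664 N


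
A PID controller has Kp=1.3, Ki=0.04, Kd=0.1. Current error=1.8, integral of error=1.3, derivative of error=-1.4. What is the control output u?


u = Kp*e + Ki*int(e) + Kd*de/dt
= 1.3*1.8 + 0.04*1.3 + 0.1*(-1.4)
= 2.34 + 0.052 + -0.14
= 2.252


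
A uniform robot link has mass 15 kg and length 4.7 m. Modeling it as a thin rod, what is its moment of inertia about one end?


I = (1/3) * m * L^2
= (1/3) * 15 * 4.7^2
= 0.333333 * 15 * 22.09
= 110.45 kg*m^2


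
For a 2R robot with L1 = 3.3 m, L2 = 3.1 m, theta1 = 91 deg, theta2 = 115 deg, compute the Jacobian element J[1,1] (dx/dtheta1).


J[1,1] = -L1*sin(t1) - L2*sin(t1+t2)
= -3.3*sin(91) - 3.1*sin(206)
= -1.9405


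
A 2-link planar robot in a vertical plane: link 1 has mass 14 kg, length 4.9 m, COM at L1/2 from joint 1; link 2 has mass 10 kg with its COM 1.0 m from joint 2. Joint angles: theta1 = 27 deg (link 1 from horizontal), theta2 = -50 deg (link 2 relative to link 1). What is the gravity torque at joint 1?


Horizontal distance from joint 1 to link-1 COM:
  x_c1 = (L1/2)*cos(t1) = 2.45 * 0.891 = 2.183 m
Horizontal distance from joint 1 to link-2 COM:
  x_c2 = L1*cos(t1) + Lc2*cos(t1+t2)
       = 4.9*0.891 + 1.0*0.9205 = 5.2864 m
tau1 = m1*g*x_c1 + m2*g*x_c2
     = 14*9.81*2.183 + 10*9.81*5.2864
     = 299.8085 + 518.5995
     = 818.408 Nm


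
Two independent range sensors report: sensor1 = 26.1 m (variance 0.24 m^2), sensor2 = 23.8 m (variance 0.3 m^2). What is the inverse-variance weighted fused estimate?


w1 = (1/var1) / (1/var1 + 1/var2)
   = 4.1667 / (4.1667 + 3.3333) = 0.5556
w2 = 1 - w1 = 0.4444
fused = w1*s1 + w2*s2 = 14.5 + 10.5778
= 25.0778 m


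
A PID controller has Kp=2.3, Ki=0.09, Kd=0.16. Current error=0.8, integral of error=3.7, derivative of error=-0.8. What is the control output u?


u = Kp*e + Ki*int(e) + Kd*de/dt
= 2.3*0.8 + 0.09*3.7 + 0.16*(-0.8)
= 1.84 + 0.333 + -0.128
= 2.045


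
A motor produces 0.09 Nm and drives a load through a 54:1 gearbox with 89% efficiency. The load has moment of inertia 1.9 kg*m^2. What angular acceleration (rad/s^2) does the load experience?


tau_out = tau_motor * N * eta
= 0.09 * 54 * 0.89 = 4.3254 Nm
alpha = tau_out / I = 4.3254 / 1.9
= 2.2765 rad/s^2


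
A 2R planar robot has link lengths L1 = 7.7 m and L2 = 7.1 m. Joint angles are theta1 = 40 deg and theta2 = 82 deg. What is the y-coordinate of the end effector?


Convert angles to radians: theta1 = 0.6981, theta2 = 1.4312
y = L1*sin(theta1) + L2*sin(theta1+theta2)
y = 4.9495 + 6.0211
y = 10.9706


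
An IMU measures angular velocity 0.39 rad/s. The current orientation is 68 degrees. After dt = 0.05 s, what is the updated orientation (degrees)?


delta_theta = w * dt = 0.39 * 0.05 = 0.0195 rad
= 1.1173 deg
theta_new = 68 + 1.1173 = 69.1173 deg


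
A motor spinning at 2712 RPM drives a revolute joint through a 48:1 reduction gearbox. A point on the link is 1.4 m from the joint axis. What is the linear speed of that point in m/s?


omega_motor = 2712 * 2*pi/60 = 284.0 rad/s
omega_joint = omega_motor / 48 = 5.9167 rad/s
v = omega_joint * r = 5.9167 * 1.4
= 8.2833 m/s


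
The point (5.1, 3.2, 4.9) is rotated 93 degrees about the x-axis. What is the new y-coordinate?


Rotation about x-axis: y' = y*cos(theta) - z*sin(theta)
= 3.2 * -0.0523 - 4.9 * 0.9986
= -5.0608


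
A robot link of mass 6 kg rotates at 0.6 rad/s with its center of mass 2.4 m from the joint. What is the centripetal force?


F = m * omega^2 * r
= 6 * 0.6^2 * 2.4
= 6 * 0.36 * 2.4
= 5.184 N


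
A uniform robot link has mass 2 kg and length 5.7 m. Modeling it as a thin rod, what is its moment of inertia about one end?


I = (1/3) * m * L^2
= (1/3) * 2 * 5.7^2
= 0.333333 * 2 * 32.49
= 21.66 kg*m^2


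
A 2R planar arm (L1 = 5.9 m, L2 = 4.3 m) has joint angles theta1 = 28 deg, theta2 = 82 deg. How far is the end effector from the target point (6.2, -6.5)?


End effector via forward kinematics:
x = L1*cos(t1) + L2*cos(t1+t2) = 3.7387
y = L1*sin(t1) + L2*sin(t1+t2) = 6.8106
Distance to target:
d = sqrt((6.2 - 3.7387)^2 + (-6.5 - 6.8106)^2)
= sqrt(6.058 + 177.171)
= 13.5362 m


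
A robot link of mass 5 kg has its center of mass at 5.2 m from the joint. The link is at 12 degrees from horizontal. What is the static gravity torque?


tau = m*g*L*cos(angle)
= 5 * 9.81 * 5.2 * cos(12 deg)
= 5 * 9.81 * 5.2 * 0.9781
= 249.4863 Nm


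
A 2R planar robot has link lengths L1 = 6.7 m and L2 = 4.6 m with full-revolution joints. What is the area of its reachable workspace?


r_max = L1 + L2 = 11.3 m
r_min = |L1 - L2| = 2.1 m
Area = pi*(r_max^2 - r_min^2)
= pi*(127.69 - 4.41)
= pi * 123.28
= 387.2955 m^2


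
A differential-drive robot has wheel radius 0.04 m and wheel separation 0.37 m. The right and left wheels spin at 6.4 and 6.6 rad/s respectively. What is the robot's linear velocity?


vR = r*wR = 0.04*6.4 = 0.256 m/s
vL = r*wL = 0.04*6.6 = 0.264 m/s
v = (vR+vL)/2 = 0.26 m/s
omega = (vR-vL)/L = -0.0216 rad/s
linear velocity = 0.26 m/s


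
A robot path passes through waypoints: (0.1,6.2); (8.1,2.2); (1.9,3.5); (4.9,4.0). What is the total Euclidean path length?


Segment lengths:
  seg1 = sqrt((8.0)^2 + (-4.0)^2) = 8.9443
  seg2 = sqrt((-6.2)^2 + (1.3)^2) = 6.3348
  seg3 = sqrt((3.0)^2 + (0.5)^2) = 3.0414
Total = 18.3205


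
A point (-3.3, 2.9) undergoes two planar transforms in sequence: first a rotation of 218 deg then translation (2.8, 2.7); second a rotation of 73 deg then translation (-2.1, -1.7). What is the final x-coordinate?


After transform 1:
x1 = cos(218)*-3.3 - sin(218)*2.9 + 2.8 = 7.1859
y1 = sin(218)*-3.3 + cos(218)*2.9 + 2.7 = 2.4465
After transform 2:
x2 = cos(73)*7.1859 - sin(73)*2.4465 + -2.1
= -2.3386


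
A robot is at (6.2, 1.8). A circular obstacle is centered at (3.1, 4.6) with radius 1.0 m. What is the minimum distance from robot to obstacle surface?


center_dist = sqrt((6.2-3.1)^2 + (1.8-4.6)^2)
= sqrt(9.61 + 7.84)
= 4.1773
min_dist = center_dist - radius = 4.1773 - 1.0 = 3.1773 m


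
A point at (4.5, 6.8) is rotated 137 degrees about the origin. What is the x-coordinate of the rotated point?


x' = x*cos(theta) - y*sin(theta)
cos(137 deg) = -0.7314, sin(137 deg) = 0.682
x' = 4.5 * -0.7314 - 6.8 * 0.682
= -3.2911 - 4.6376
= -7.9287


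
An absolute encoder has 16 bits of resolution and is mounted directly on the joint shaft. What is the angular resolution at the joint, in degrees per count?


counts = 2^16 = 65536
resolution = 360 / 65536
= 0.0055 deg/count


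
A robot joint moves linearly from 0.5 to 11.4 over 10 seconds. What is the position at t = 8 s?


s = t/T = 8/10 = 0.8
p(t) = p0 + (pf-p0)*s
= 0.5 + (11.4 - 0.5) * 0.8
= 9.22


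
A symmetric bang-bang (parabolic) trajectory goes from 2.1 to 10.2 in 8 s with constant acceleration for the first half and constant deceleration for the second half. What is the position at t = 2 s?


Symmetric rest-to-rest: each phase covers (pf-p0)/2 in time T/2. 0.5*a*(T/2)^2 = (pf-p0)/2 => a = 4*(pf-p0)/T^2
a = 4*(10.2-2.1)/8^2 = 0.5062
t = 2 is in the acceleration phase (t <= T/2).
p = p0 + 0.5*a*t^2 = 2.1 + 0.5*0.5062*2^2
= 3.1125


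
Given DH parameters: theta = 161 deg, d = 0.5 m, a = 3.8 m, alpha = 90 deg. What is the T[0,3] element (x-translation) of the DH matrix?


T[0,3] = a * cos(theta)
= 3.8 * cos(161 deg)
= 3.8 * -0.9455
= -3.593


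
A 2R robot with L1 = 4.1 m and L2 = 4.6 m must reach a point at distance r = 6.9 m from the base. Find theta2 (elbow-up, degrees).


cos(theta2) = (r^2 - L1^2 - L2^2) / (2*L1*L2)
cos(theta2) = (47.61 - 16.81 - 21.16) / 37.72
cos(theta2) = 0.255567
theta2 = 75.1928 degrees


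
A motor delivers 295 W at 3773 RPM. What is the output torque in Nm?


omega = 3773 * 2*pi/60 = 395.1076 rad/s
tau = P / omega = 295 / 395.1076
= 0.7466 Nm


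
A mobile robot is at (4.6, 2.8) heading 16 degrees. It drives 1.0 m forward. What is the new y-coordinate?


y_new = y0 + d*sin(theta)
= 2.8 + 1.0*sin(16)
= 2.8 + 0.2756
= 3.0756


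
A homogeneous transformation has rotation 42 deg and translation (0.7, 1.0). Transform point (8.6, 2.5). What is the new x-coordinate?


x' = cos(theta)*px - sin(theta)*py + tx
= 0.7431*8.6 - 0.6691*2.5 + 0.7
= 5.4182


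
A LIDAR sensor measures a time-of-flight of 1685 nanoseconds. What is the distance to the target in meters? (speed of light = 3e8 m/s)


tof = 1685 ns = 1.685e-06 s
dist = c * tof / 2
= 3e8 * 1.685e-06 / 2
= 252.75 m


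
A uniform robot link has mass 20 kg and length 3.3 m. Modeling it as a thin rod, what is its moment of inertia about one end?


I = (1/3) * m * L^2
= (1/3) * 20 * 3.3^2
= 0.333333 * 20 * 10.89
= 72.6 kg*m^2


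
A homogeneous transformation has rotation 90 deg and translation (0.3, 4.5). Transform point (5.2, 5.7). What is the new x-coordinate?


x' = cos(theta)*px - sin(theta)*py + tx
= 0.0*5.2 - 1.0*5.7 + 0.3
= -5.4


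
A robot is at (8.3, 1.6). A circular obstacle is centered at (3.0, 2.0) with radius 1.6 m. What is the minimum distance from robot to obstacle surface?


center_dist = sqrt((8.3-3.0)^2 + (1.6-2.0)^2)
= sqrt(28.09 + 0.16)
= 5.3151
min_dist = center_dist - radius = 5.3151 - 1.6 = 3.7151 m


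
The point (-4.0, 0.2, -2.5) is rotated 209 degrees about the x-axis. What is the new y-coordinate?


Rotation about x-axis: y' = y*cos(theta) - z*sin(theta)
= 0.2 * -0.8746 - -2.5 * -0.4848
= -1.3869


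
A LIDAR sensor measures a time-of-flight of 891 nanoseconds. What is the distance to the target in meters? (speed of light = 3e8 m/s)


tof = 891 ns = 8.91e-07 s
dist = c * tof / 2
= 3e8 * 8.91e-07 / 2
= 133.65 m


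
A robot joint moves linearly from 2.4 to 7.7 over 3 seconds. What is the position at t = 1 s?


s = t/T = 1/3 = 0.3333
p(t) = p0 + (pf-p0)*s
= 2.4 + (7.7 - 2.4) * 0.3333
= 4.1667


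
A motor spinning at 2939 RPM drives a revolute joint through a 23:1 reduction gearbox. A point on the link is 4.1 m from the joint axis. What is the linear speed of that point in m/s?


omega_motor = 2939 * 2*pi/60 = 307.7714 rad/s
omega_joint = omega_motor / 23 = 13.3814 rad/s
v = omega_joint * r = 13.3814 * 4.1
= 54.8636 m/s


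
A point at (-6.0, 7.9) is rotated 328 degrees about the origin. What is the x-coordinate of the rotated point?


x' = x*cos(theta) - y*sin(theta)
cos(328 deg) = 0.848, sin(328 deg) = -0.5299
x' = -6.0 * 0.848 - 7.9 * -0.5299
= -5.0883 - -4.1864
= -0.9019


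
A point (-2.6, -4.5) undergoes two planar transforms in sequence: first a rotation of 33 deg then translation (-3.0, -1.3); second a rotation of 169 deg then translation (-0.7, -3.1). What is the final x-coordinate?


After transform 1:
x1 = cos(33)*-2.6 - sin(33)*-4.5 + -3.0 = -2.7297
y1 = sin(33)*-2.6 + cos(33)*-4.5 + -1.3 = -6.4901
After transform 2:
x2 = cos(169)*-2.7297 - sin(169)*-6.4901 + -0.7
= 3.2179


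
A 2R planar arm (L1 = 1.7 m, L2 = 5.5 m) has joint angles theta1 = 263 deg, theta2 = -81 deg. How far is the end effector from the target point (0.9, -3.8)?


End effector via forward kinematics:
x = L1*cos(t1) + L2*cos(t1+t2) = -5.7038
y = L1*sin(t1) + L2*sin(t1+t2) = -1.8793
Distance to target:
d = sqrt((0.9 - -5.7038)^2 + (-3.8 - -1.8793)^2)
= sqrt(43.6105 + 3.6892)
= 6.8775 m


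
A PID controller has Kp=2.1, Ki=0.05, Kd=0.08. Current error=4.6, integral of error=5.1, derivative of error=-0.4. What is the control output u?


u = Kp*e + Ki*int(e) + Kd*de/dt
= 2.1*4.6 + 0.05*5.1 + 0.08*(-0.4)
= 9.66 + 0.255 + -0.032
= 9.883


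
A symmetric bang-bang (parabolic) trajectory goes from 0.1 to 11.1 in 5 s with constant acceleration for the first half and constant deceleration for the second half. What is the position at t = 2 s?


Symmetric rest-to-rest: each phase covers (pf-p0)/2 in time T/2. 0.5*a*(T/2)^2 = (pf-p0)/2 => a = 4*(pf-p0)/T^2
a = 4*(11.1-0.1)/5^2 = 1.76
t = 2 is in the acceleration phase (t <= T/2).
p = p0 + 0.5*a*t^2 = 0.1 + 0.5*1.76*2^2
= 3.62


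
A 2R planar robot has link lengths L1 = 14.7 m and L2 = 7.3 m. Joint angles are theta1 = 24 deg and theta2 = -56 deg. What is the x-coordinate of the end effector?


Convert angles to radians: theta1 = 0.4189, theta2 = -0.9774
x = L1*cos(theta1) + L2*cos(theta1+theta2)
x = 13.4291 + 6.1908
x = 19.6199


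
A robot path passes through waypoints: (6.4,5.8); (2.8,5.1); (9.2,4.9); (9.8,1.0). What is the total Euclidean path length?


Segment lengths:
  seg1 = sqrt((-3.6)^2 + (-0.7)^2) = 3.6674
  seg2 = sqrt((6.4)^2 + (-0.2)^2) = 6.4031
  seg3 = sqrt((0.6)^2 + (-3.9)^2) = 3.9459
Total = 14.0164


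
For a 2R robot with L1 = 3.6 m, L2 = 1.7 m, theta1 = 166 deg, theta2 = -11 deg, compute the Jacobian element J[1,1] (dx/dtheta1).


J[1,1] = -L1*sin(t1) - L2*sin(t1+t2)
= -3.6*sin(166) - 1.7*sin(155)
= -1.5894


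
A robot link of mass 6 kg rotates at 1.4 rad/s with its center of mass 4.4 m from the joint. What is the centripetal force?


F = m * omega^2 * r
= 6 * 1.4^2 * 4.4
= 6 * 1.96 * 4.4
= 51.744 N


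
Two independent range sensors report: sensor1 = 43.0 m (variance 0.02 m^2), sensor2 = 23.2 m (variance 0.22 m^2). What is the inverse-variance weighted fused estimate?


w1 = (1/var1) / (1/var1 + 1/var2)
   = 50.0 / (50.0 + 4.5455) = 0.9167
w2 = 1 - w1 = 0.0833
fused = w1*s1 + w2*s2 = 39.4167 + 1.9333
= 41.35 m


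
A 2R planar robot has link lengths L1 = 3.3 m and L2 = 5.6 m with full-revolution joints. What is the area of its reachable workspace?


r_max = L1 + L2 = 8.9 m
r_min = |L1 - L2| = 2.3 m
Area = pi*(r_max^2 - r_min^2)
= pi*(79.21 - 5.29)
= pi * 73.92
= 232.2265 m^2


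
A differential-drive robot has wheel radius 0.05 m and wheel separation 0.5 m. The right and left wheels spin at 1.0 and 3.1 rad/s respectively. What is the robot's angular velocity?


vR = r*wR = 0.05*1.0 = 0.05 m/s
vL = r*wL = 0.05*3.1 = 0.155 m/s
v = (vR+vL)/2 = 0.1025 m/s
omega = (vR-vL)/L = -0.21 rad/s
angular velocity = -0.21 rad/s


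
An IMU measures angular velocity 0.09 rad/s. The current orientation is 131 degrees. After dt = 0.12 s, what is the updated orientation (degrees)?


delta_theta = w * dt = 0.09 * 0.12 = 0.0108 rad
= 0.6188 deg
theta_new = 131 + 0.6188 = 131.6188 deg


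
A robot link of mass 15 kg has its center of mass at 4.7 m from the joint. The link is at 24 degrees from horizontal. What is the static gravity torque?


tau = m*g*L*cos(angle)
= 15 * 9.81 * 4.7 * cos(24 deg)
= 15 * 9.81 * 4.7 * 0.9135
= 631.8126 Nm


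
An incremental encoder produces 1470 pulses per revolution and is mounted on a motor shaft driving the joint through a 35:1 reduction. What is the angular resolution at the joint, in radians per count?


counts per rev = 1470
effective counts at joint = 1470 * 35 = 51450
resolution = 2*pi / 51450
= 1.2212e-04 rad/count


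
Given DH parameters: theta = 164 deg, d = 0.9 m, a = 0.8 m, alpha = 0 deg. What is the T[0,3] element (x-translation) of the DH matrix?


T[0,3] = a * cos(theta)
= 0.8 * cos(164 deg)
= 0.8 * -0.9613
= -0.769


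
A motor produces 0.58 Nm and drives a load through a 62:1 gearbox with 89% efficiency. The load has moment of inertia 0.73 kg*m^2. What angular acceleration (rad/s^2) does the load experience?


tau_out = tau_motor * N * eta
= 0.58 * 62 * 0.89 = 32.0044 Nm
alpha = tau_out / I = 32.0044 / 0.73
= 43.8416 rad/s^2


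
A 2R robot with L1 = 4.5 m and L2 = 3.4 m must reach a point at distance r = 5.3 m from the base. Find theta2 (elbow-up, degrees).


cos(theta2) = (r^2 - L1^2 - L2^2) / (2*L1*L2)
cos(theta2) = (28.09 - 20.25 - 11.56) / 30.6
cos(theta2) = -0.121569
theta2 = 96.9826 degrees


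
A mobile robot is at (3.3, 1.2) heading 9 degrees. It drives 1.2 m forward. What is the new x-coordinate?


x_new = x0 + d*cos(theta)
= 3.3 + 1.2*cos(9)
= 3.3 + 1.1852
= 4.4852


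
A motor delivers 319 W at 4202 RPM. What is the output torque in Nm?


omega = 4202 * 2*pi/60 = 440.0324 rad/s
tau = P / omega = 319 / 440.0324
= 0.7249 Nm


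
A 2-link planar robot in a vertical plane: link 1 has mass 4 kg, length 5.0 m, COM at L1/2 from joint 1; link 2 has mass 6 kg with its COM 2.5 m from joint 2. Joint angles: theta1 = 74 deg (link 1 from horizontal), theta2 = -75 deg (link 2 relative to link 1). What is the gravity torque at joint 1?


Horizontal distance from joint 1 to link-1 COM:
  x_c1 = (L1/2)*cos(t1) = 2.5 * 0.2756 = 0.6891 m
Horizontal distance from joint 1 to link-2 COM:
  x_c2 = L1*cos(t1) + Lc2*cos(t1+t2)
       = 5.0*0.2756 + 2.5*0.9998 = 3.8778 m
tau1 = m1*g*x_c1 + m2*g*x_c2
     = 4*9.81*0.6891 + 6*9.81*3.8778
     = 27.04 + 228.2477
     = 255.2877 Nm


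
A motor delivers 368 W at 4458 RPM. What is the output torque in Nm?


omega = 4458 * 2*pi/60 = 466.8407 rad/s
tau = P / omega = 368 / 466.8407
= 0.7883 Nm


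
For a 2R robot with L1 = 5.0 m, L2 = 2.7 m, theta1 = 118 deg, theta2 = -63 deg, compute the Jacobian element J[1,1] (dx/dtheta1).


J[1,1] = -L1*sin(t1) - L2*sin(t1+t2)
= -5.0*sin(118) - 2.7*sin(55)
= -6.6264


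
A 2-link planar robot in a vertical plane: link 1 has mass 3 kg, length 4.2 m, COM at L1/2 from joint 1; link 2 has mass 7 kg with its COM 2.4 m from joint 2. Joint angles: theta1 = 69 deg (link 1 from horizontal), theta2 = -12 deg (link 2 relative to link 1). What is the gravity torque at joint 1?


Horizontal distance from joint 1 to link-1 COM:
  x_c1 = (L1/2)*cos(t1) = 2.1 * 0.3584 = 0.7526 m
Horizontal distance from joint 1 to link-2 COM:
  x_c2 = L1*cos(t1) + Lc2*cos(t1+t2)
       = 4.2*0.3584 + 2.4*0.5446 = 2.8123 m
tau1 = m1*g*x_c1 + m2*g*x_c2
     = 3*9.81*0.7526 + 7*9.81*2.8123
     = 22.1482 + 193.1192
     = 215.2674 Nm


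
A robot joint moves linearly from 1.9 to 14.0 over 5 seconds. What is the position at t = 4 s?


s = t/T = 4/5 = 0.8
p(t) = p0 + (pf-p0)*s
= 1.9 + (14.0 - 1.9) * 0.8
= 11.58


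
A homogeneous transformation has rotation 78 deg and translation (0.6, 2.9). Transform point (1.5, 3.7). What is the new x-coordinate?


x' = cos(theta)*px - sin(theta)*py + tx
= 0.2079*1.5 - 0.9781*3.7 + 0.6
= -2.7073


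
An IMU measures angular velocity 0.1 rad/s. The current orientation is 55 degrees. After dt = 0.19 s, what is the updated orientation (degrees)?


delta_theta = w * dt = 0.1 * 0.19 = 0.019 rad
= 1.0886 deg
theta_new = 55 + 1.0886 = 56.0886 deg


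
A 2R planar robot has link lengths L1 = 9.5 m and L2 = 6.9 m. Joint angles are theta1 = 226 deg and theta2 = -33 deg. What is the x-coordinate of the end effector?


Convert angles to radians: theta1 = 3.9444, theta2 = -0.576
x = L1*cos(theta1) + L2*cos(theta1+theta2)
x = -6.5993 + -6.7232
x = -13.3224


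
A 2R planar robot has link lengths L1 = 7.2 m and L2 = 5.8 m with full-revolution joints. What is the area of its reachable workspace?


r_max = L1 + L2 = 13.0 m
r_min = |L1 - L2| = 1.4 m
Area = pi*(r_max^2 - r_min^2)
= pi*(169.0 - 1.96)
= pi * 167.04
= 524.7716 m^2


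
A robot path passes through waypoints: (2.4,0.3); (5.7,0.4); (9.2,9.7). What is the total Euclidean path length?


Segment lengths:
  seg1 = sqrt((3.3)^2 + (0.1)^2) = 3.3015
  seg2 = sqrt((3.5)^2 + (9.3)^2) = 9.9368
Total = 13.2383


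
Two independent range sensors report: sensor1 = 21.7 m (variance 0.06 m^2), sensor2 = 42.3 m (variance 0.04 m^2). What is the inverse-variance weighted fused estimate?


w1 = (1/var1) / (1/var1 + 1/var2)
   = 16.6667 / (16.6667 + 25.0) = 0.4
w2 = 1 - w1 = 0.6
fused = w1*s1 + w2*s2 = 8.68 + 25.38
= 34.06 m


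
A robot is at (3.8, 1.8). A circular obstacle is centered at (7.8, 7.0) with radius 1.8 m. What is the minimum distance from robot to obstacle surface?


center_dist = sqrt((3.8-7.8)^2 + (1.8-7.0)^2)
= sqrt(16.0 + 27.04)
= 6.5605
min_dist = center_dist - radius = 6.5605 - 1.8 = 4.7605 m


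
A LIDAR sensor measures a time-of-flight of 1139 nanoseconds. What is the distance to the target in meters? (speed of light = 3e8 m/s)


tof = 1139 ns = 1.139e-06 s
dist = c * tof / 2
= 3e8 * 1.139e-06 / 2
= 170.85 m


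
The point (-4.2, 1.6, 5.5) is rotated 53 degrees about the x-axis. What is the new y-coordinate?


Rotation about x-axis: y' = y*cos(theta) - z*sin(theta)
= 1.6 * 0.6018 - 5.5 * 0.7986
= -3.4296


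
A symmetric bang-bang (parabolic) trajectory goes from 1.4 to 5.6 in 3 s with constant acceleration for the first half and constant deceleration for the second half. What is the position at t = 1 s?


Symmetric rest-to-rest: each phase covers (pf-p0)/2 in time T/2. 0.5*a*(T/2)^2 = (pf-p0)/2 => a = 4*(pf-p0)/T^2
a = 4*(5.6-1.4)/3^2 = 1.8667
t = 1 is in the acceleration phase (t <= T/2).
p = p0 + 0.5*a*t^2 = 1.4 + 0.5*1.8667*1^2
= 2.3333


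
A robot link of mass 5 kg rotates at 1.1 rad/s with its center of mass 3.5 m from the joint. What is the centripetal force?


F = m * omega^2 * r
= 5 * 1.1^2 * 3.5
= 5 * 1.21 * 3.5
= 21.175 N


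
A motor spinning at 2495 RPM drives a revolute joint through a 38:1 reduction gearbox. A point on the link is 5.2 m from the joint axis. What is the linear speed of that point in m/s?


omega_motor = 2495 * 2*pi/60 = 261.2758 rad/s
omega_joint = omega_motor / 38 = 6.8757 rad/s
v = omega_joint * r = 6.8757 * 5.2
= 35.7535 m/s


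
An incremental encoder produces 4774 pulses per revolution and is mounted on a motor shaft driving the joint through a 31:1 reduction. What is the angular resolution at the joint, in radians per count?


counts per rev = 4774
effective counts at joint = 4774 * 31 = 147994
resolution = 2*pi / 147994
= 4.2456e-05 rad/count


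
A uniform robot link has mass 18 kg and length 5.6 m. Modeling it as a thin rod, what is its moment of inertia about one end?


I = (1/3) * m * L^2
= (1/3) * 18 * 5.6^2
= 0.333333 * 18 * 31.36
= 188.16 kg*m^2


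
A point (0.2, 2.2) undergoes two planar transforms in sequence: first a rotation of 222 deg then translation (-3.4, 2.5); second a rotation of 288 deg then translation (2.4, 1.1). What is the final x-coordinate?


After transform 1:
x1 = cos(222)*0.2 - sin(222)*2.2 + -3.4 = -2.0765
y1 = sin(222)*0.2 + cos(222)*2.2 + 2.5 = 0.7313
After transform 2:
x2 = cos(288)*-2.0765 - sin(288)*0.7313 + 2.4
= 2.4538
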